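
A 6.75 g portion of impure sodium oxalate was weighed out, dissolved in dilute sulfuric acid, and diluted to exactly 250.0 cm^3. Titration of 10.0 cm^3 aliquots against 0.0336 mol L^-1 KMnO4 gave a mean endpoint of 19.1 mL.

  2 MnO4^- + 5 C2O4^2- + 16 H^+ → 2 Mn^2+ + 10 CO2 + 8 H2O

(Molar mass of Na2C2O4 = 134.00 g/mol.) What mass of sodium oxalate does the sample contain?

5.37 g

n(KMnO4) per titration = 0.0191 × 0.0336 = 6.42 × 10^-4 mol
From the 5:2 ratio, n(Na2C2O4) in each aliquot = 5/2 × 6.42 × 10^-4 = 1.60 × 10^-3 mol
n(Na2C2O4) in the whole flask = 1.60 × 10^-3 × 250.0/10.0 = 0.0401 mol
mass of Na2C2O4 = 0.0401 × 134.00 = 5.37 g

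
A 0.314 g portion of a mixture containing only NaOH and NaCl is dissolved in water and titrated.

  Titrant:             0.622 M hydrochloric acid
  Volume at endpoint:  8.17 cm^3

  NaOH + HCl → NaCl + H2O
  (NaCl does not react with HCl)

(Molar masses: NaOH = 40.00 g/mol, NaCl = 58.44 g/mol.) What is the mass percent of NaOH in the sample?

64.7 %

n(HCl) = 0.00817 × 0.622 = 5.08 × 10^-3 mol
Let x = n(NaOH), y = n(NaCl).
Titrant: 1x = 5.08 × 10^-3;  mass: 40.00x + 58.44y = 0.314
Solving, x = 5.08 × 10^-3 mol, y = 1.89 × 10^-3 mol
mass of NaOH = 5.08 × 10^-3 × 40.00 = 0.203 g
% NaOH = 0.203 / 0.314 × 100 = 64.7 %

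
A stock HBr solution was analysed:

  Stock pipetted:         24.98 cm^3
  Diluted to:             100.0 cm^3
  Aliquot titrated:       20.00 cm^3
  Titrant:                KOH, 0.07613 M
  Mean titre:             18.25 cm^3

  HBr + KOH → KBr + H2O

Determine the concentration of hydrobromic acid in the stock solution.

0.2781 M

n(KOH) = 0.01825 × 0.07613 = 1.389 × 10^-3 mol
n(HBr) in the aliquot = 1.389 × 10^-3 mol (1:1 ratio)
[HBr]_dilute = 1.389 × 10^-3 / 0.02000 = 0.06947 mol/L
Dilution factor = 100.0 / 24.98 = 4.003
[HBr]_stock = 0.06947 × 4.003 = 0.2781 mol/L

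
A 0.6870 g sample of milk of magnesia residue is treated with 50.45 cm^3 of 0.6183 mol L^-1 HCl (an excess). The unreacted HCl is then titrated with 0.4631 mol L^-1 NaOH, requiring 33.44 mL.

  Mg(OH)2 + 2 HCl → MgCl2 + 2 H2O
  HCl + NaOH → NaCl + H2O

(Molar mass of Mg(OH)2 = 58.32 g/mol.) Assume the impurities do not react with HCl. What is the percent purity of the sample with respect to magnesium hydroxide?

66.67 %

n(HCl) added = 0.05045 × 0.6183 = 0.03119 mol
n(NaOH) used in back-titration = 0.03344 × 0.4631 = 0.01549 mol
n(HCl) left over = 0.01549 mol (1:1 ratio)
n(HCl) consumed by analyte = 0.03119 − 0.01549 = 0.01571 mol
From the 1:2 ratio, n(Mg(OH)2) = 1/2 × 0.01571 = 7.854 × 10^-3 mol
mass of Mg(OH)2 = 7.854 × 10^-3 × 58.32 = 0.4580 g
% Mg(OH)2 = 0.4580 / 0.6870 × 100 = 66.67 %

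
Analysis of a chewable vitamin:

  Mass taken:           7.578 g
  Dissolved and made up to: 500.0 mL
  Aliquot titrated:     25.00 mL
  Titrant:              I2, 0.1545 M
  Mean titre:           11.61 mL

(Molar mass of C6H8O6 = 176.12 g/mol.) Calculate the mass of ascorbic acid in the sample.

C6H8O6 + I2 → C6H6O6 + 2 HI
n(I2) per titration = 0.01161 × 0.1545 = 1.794 × 10^-3 mol
n(C6H8O6) in each aliquot = 1.794 × 10^-3 mol (1:1 ratio)
n(C6H8O6) in the whole flask = 1.794 × 10^-3 × 500.0/25.00 = 0.03587 mol
mass of C6H8O6 = 0.03587 × 176.12 = 6.318 g

6.318 g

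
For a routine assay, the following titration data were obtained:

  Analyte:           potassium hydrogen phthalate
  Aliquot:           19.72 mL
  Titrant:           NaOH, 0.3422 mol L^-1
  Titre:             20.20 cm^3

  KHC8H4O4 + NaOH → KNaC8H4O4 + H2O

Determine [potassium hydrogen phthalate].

n(NaOH) = 0.02020 L × 0.3422 mol/L = 6.912 × 10^-3 mol
n(KHC8H4O4) = 6.912 × 10^-3 mol (1:1 mole ratio)
[KHC8H4O4] = 6.912 × 10^-3 mol / 0.01972 L = 0.3505 mol/L

0.3505 mol/L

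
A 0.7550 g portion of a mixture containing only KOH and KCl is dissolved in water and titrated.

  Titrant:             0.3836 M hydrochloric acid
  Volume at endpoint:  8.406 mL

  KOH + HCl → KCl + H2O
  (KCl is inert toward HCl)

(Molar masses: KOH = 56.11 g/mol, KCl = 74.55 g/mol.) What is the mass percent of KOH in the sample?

n(HCl) = 0.008406 × 0.3836 = 3.225 × 10^-3 mol
Let x = n(KOH), y = n(KCl).
Titrant: 1x = 3.225 × 10^-3;  mass: 56.11x + 74.55y = 0.7550
Solving, x = 3.225 × 10^-3 mol, y = 7.700 × 10^-3 mol
mass of KOH = 3.225 × 10^-3 × 56.11 = 0.1809 g
% KOH = 0.1809 / 0.7550 × 100 = 23.96 %

23.96 %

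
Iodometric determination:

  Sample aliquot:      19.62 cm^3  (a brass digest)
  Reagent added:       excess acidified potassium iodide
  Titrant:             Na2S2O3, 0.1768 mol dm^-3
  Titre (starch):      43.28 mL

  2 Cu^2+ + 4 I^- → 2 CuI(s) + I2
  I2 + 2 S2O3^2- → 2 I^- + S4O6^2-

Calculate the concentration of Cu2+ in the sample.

n(S2O3^2-) = 0.04328 × 0.1768 = 7.652 × 10^-3 mol
n(I2) = n(S2O3^2-)/2 = 3.826 × 10^-3 mol
From the 2:1 ratio, n(Cu2+) in the aliquot = 2/1 × 3.826 × 10^-3 = 7.652 × 10^-3 mol
[Cu2+] = 7.652 × 10^-3 / 0.01962 = 0.3900 mol/L

0.3900 mol/L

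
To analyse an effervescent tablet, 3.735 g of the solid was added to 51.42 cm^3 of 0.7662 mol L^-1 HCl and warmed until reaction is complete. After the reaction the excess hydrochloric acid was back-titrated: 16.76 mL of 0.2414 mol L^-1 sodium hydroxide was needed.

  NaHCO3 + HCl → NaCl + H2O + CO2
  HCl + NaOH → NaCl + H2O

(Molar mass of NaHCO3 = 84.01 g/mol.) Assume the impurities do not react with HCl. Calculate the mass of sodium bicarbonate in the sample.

2.970 g

n(HCl) added = 0.05142 × 0.7662 = 0.03940 mol
n(NaOH) used in back-titration = 0.01676 × 0.2414 = 4.046 × 10^-3 mol
n(HCl) left over = 4.046 × 10^-3 mol (1:1 ratio)
n(HCl) consumed by analyte = 0.03940 − 4.046 × 10^-3 = 0.03535 mol
n(NaHCO3) = 0.03535 mol (1:1 ratio)
mass of NaHCO3 = 0.03535 × 84.01 = 2.970 g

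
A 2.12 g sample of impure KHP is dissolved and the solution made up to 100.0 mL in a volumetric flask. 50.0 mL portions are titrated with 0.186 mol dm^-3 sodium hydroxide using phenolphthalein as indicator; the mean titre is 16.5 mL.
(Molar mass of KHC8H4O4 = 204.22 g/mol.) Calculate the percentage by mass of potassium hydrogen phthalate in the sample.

KHC8H4O4 + NaOH → KNaC8H4O4 + H2O
n(NaOH) per titration = 0.0165 × 0.186 = 3.07 × 10^-3 mol
n(KHC8H4O4) in each aliquot = 3.07 × 10^-3 mol (1:1 ratio)
n(KHC8H4O4) in the whole flask = 3.07 × 10^-3 × 100.0/50.0 = 6.14 × 10^-3 mol
mass of KHC8H4O4 = 6.14 × 10^-3 × 204.22 = 1.25 g
% KHC8H4O4 = 1.25 / 2.12 × 100 = 59.1 %

59.1 %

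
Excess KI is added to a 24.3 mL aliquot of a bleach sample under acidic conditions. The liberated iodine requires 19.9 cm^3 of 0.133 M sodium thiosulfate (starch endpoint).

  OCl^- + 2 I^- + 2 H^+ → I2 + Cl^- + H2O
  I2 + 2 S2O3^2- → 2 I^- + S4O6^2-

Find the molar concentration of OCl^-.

n(S2O3^2-) = 0.0199 × 0.133 = 2.65 × 10^-3 mol
n(I2) = n(S2O3^2-)/2 = 1.32 × 10^-3 mol
n(OCl^-) in the aliquot = 1.32 × 10^-3 mol (1:1 ratio)
[OCl^-] = 1.32 × 10^-3 / 0.0243 = 0.0545 mol/L

0.0545 M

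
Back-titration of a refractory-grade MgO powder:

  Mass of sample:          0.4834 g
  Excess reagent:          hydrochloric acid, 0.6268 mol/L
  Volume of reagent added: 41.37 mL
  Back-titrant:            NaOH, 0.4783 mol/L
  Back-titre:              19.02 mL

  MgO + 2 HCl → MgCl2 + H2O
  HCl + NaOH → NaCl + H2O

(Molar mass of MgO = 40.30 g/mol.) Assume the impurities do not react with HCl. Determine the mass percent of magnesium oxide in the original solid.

n(HCl) added = 0.04137 × 0.6268 = 0.02593 mol
n(NaOH) used in back-titration = 0.01902 × 0.4783 = 9.097 × 10^-3 mol
n(HCl) left over = 9.097 × 10^-3 mol (1:1 ratio)
n(HCl) consumed by analyte = 0.02593 − 9.097 × 10^-3 = 0.01683 mol
From the 1:2 ratio, n(MgO) = 1/2 × 0.01683 = 8.417 × 10^-3 mol
mass of MgO = 8.417 × 10^-3 × 40.30 = 0.3392 g
% MgO = 0.3392 / 0.4834 × 100 = 70.17 %

70.17 %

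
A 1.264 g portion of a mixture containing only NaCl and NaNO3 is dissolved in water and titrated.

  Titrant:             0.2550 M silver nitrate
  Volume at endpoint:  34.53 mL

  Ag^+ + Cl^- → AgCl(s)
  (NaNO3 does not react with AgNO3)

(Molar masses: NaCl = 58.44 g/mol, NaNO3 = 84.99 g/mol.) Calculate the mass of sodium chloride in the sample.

0.5146 g

n(AgNO3) = 0.03453 × 0.2550 = 8.805 × 10^-3 mol
Let x = n(NaCl), y = n(NaNO3).
Titrant: 1x = 8.805 × 10^-3;  mass: 58.44x + 84.99y = 1.264
Solving, x = 8.805 × 10^-3 mol, y = 8.818 × 10^-3 mol
mass of NaCl = 8.805 × 10^-3 × 58.44 = 0.5146 g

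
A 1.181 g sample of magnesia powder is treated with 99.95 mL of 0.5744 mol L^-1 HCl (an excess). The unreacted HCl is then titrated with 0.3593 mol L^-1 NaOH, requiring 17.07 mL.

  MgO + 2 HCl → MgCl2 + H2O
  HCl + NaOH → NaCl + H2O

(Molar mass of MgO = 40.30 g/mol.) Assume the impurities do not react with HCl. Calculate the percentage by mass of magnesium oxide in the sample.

n(HCl) added = 0.09995 × 0.5744 = 0.05741 mol
n(NaOH) used in back-titration = 0.01707 × 0.3593 = 6.133 × 10^-3 mol
n(HCl) left over = 6.133 × 10^-3 mol (1:1 ratio)
n(HCl) consumed by analyte = 0.05741 − 6.133 × 10^-3 = 0.05128 mol
From the 1:2 ratio, n(MgO) = 1/2 × 0.05128 = 0.02564 mol
mass of MgO = 0.02564 × 40.30 = 1.033 g
% MgO = 1.033 / 1.181 × 100 = 87.49 %

87.49 %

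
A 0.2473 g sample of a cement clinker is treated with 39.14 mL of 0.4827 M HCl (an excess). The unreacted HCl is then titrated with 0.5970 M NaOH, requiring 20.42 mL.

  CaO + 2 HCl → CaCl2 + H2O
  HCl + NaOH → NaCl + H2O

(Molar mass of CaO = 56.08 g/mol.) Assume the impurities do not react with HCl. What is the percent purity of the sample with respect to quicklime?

n(HCl) added = 0.03914 × 0.4827 = 0.01889 mol
n(NaOH) used in back-titration = 0.02042 × 0.5970 = 0.01219 mol
n(HCl) left over = 0.01219 mol (1:1 ratio)
n(HCl) consumed by analyte = 0.01889 − 0.01219 = 6.702 × 10^-3 mol
From the 1:2 ratio, n(CaO) = 1/2 × 6.702 × 10^-3 = 3.351 × 10^-3 mol
mass of CaO = 3.351 × 10^-3 × 56.08 = 0.1879 g
% CaO = 0.1879 / 0.2473 × 100 = 75.99 %

75.99 %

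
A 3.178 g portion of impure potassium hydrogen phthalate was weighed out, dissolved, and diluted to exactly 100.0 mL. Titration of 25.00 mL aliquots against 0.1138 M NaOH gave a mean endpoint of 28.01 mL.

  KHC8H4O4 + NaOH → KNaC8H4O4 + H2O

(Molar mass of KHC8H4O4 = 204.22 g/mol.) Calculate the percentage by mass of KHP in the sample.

81.93 %

n(NaOH) per titration = 0.02801 × 0.1138 = 3.188 × 10^-3 mol
n(KHC8H4O4) in each aliquot = 3.188 × 10^-3 mol (1:1 ratio)
n(KHC8H4O4) in the whole flask = 3.188 × 10^-3 × 100.0/25.00 = 0.01275 mol
mass of KHC8H4O4 = 0.01275 × 204.22 = 2.604 g
% KHC8H4O4 = 2.604 / 3.178 × 100 = 81.93 %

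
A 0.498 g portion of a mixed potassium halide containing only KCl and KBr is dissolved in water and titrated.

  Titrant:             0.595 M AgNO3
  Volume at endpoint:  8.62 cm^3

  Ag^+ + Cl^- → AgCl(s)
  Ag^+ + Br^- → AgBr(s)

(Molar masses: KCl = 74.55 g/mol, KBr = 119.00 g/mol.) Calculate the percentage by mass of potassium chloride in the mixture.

37.8 %

n(AgNO3) = 0.00862 × 0.595 = 5.13 × 10^-3 mol
Let x = n(KCl), y = n(KBr).
Titrant: 1x + 1y = 5.13 × 10^-3;  mass: 74.55x + 119.00y = 0.498
Solving, x = 2.53 × 10^-3 mol, y = 2.60 × 10^-3 mol
mass of KCl = 2.53 × 10^-3 × 74.55 = 0.188 g
% KCl = 0.188 / 0.498 × 100 = 37.8 %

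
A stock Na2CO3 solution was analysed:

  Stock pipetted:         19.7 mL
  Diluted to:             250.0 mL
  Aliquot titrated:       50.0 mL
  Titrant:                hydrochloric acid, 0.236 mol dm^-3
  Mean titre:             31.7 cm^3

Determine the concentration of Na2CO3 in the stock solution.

Na2CO3 + 2 HCl → 2 NaCl + H2O + CO2
n(HCl) = 0.0317 × 0.236 = 7.48 × 10^-3 mol
From the 1:2 ratio, n(Na2CO3) in the aliquot = 1/2 × 7.48 × 10^-3 = 3.74 × 10^-3 mol
[Na2CO3]_dilute = 3.74 × 10^-3 / 0.0500 = 0.0748 mol/L
Dilution factor = 250.0 / 19.7 = 12.69
[Na2CO3]_stock = 0.0748 × 12.69 = 0.949 mol/L

0.949 mol/L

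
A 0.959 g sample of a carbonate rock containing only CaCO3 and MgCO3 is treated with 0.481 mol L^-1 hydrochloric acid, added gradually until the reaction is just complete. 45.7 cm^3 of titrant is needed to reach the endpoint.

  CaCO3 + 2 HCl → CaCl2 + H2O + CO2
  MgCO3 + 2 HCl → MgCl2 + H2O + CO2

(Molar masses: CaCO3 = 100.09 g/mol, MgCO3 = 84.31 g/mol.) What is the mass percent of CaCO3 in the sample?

21.4 %

n(HCl) = 0.0457 × 0.481 = 0.0220 mol
Let x = n(CaCO3), y = n(MgCO3).
Titrant: 2x + 2y = 0.0220;  mass: 100.09x + 84.31y = 0.959
Solving, x = 2.05 × 10^-3 mol, y = 8.94 × 10^-3 mol
mass of CaCO3 = 2.05 × 10^-3 × 100.09 = 0.205 g
% CaCO3 = 0.205 / 0.959 × 100 = 21.4 %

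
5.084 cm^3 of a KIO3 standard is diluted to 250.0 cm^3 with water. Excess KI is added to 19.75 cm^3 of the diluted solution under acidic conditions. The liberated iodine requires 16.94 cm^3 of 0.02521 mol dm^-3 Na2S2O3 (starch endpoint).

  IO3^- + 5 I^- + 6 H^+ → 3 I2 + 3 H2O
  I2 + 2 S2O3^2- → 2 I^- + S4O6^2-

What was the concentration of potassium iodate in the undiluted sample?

0.1772 mol/L

n(S2O3^2-) = 0.01694 × 0.02521 = 4.271 × 10^-4 mol
n(I2) = n(S2O3^2-)/2 = 2.135 × 10^-4 mol
From the 1:3 ratio, n(IO3^-) in the aliquot = 1/3 × 2.135 × 10^-4 = 7.118 × 10^-5 mol
[IO3^-]_dilute = 7.118 × 10^-5 / 0.01975 = 0.003604 mol/L
[IO3^-]_original = 0.003604 × 250.0/5.084 = 0.1772 mol/L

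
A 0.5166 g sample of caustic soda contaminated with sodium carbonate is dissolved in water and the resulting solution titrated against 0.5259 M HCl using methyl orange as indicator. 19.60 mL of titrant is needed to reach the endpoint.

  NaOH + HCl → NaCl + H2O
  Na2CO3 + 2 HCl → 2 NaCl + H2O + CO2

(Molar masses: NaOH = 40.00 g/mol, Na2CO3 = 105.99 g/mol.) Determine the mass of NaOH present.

0.09128 g

n(HCl) = 0.01960 × 0.5259 = 0.01031 mol
Let x = n(NaOH), y = n(Na2CO3).
Titrant: 1x + 2y = 0.01031;  mass: 40.00x + 105.99y = 0.5166
Solving, x = 2.282 × 10^-3 mol, y = 4.013 × 10^-3 mol
mass of NaOH = 2.282 × 10^-3 × 40.00 = 0.09128 g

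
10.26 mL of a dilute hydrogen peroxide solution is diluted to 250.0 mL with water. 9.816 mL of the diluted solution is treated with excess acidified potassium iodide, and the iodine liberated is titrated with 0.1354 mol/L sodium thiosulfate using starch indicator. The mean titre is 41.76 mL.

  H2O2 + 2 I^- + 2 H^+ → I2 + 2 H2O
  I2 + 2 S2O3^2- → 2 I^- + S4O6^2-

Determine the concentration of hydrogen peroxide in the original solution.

7.018 mol/L

n(S2O3^2-) = 0.04176 × 0.1354 = 5.654 × 10^-3 mol
n(I2) = n(S2O3^2-)/2 = 2.827 × 10^-3 mol
n(H2O2) in the aliquot = 2.827 × 10^-3 mol (1:1 ratio)
[H2O2]_dilute = 2.827 × 10^-3 / 0.009816 = 0.2880 mol/L
[H2O2]_original = 0.2880 × 250.0/10.26 = 7.018 mol/L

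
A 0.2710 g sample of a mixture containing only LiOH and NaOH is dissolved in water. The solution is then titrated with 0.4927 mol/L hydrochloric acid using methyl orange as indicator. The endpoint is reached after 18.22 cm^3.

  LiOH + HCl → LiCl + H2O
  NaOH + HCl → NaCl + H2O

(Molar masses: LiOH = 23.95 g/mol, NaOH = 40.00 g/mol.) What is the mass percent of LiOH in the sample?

n(HCl) = 0.01822 × 0.4927 = 8.977 × 10^-3 mol
Let x = n(LiOH), y = n(NaOH).
Titrant: 1x + 1y = 8.977 × 10^-3;  mass: 23.95x + 40.00y = 0.2710
Solving, x = 5.488 × 10^-3 mol, y = 3.489 × 10^-3 mol
mass of LiOH = 5.488 × 10^-3 × 23.95 = 0.1314 g
% LiOH = 0.1314 / 0.2710 × 100 = 48.50 %

48.50 %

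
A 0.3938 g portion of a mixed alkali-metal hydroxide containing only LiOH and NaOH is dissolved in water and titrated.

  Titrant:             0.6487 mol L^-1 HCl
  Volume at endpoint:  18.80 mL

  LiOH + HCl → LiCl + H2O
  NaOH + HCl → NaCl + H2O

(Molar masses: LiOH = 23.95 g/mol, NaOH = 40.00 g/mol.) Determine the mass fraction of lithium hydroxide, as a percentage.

35.63 %

n(HCl) = 0.01880 × 0.6487 = 0.01220 mol
Let x = n(LiOH), y = n(NaOH).
Titrant: 1x + 1y = 0.01220;  mass: 23.95x + 40.00y = 0.3938
Solving, x = 5.858 × 10^-3 mol, y = 6.337 × 10^-3 mol
mass of LiOH = 5.858 × 10^-3 × 23.95 = 0.1403 g
% LiOH = 0.1403 / 0.3938 × 100 = 35.63 %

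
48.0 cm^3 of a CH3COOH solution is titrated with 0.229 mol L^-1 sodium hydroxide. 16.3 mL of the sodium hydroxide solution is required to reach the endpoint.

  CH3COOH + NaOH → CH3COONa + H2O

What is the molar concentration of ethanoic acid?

n(NaOH) = 0.0163 L × 0.229 mol/L = 3.73 × 10^-3 mol
n(CH3COOH) = 3.73 × 10^-3 mol (1:1 mole ratio)
[CH3COOH] = 3.73 × 10^-3 mol / 0.0480 L = 0.0778 mol/L

0.0778 mol/L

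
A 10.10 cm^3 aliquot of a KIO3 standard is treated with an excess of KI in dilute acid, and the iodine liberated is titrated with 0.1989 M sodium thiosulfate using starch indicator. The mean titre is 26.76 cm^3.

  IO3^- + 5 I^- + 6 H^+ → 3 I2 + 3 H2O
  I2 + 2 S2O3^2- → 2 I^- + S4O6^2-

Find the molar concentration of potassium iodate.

0.08783 M

n(S2O3^2-) = 0.02676 × 0.1989 = 5.323 × 10^-3 mol
n(I2) = n(S2O3^2-)/2 = 2.661 × 10^-3 mol
From the 1:3 ratio, n(IO3^-) in the aliquot = 1/3 × 2.661 × 10^-3 = 8.871 × 10^-4 mol
[IO3^-] = 8.871 × 10^-4 / 0.01010 = 0.08783 mol/L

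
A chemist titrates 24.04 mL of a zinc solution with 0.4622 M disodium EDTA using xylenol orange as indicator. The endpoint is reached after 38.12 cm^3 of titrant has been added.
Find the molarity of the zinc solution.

Zn^2+ + EDTA^4- → [Zn(EDTA)]^2-
n(EDTA) = 0.03812 L × 0.4622 mol/L = 0.01762 mol
n(Zn2+) = 0.01762 mol (1:1 mole ratio)
[Zn2+] = 0.01762 mol / 0.02404 L = 0.7329 mol/L

0.7329 M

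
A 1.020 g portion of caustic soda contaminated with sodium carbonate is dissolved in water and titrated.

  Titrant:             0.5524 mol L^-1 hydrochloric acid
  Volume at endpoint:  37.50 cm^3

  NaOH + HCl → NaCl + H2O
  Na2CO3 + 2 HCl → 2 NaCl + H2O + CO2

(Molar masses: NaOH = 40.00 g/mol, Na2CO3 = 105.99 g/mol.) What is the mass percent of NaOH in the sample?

23.48 %

n(HCl) = 0.03750 × 0.5524 = 0.02072 mol
Let x = n(NaOH), y = n(Na2CO3).
Titrant: 1x + 2y = 0.02072;  mass: 40.00x + 105.99y = 1.020
Solving, x = 5.986 × 10^-3 mol, y = 7.364 × 10^-3 mol
mass of NaOH = 5.986 × 10^-3 × 40.00 = 0.2395 g
% NaOH = 0.2395 / 1.020 × 100 = 23.48 %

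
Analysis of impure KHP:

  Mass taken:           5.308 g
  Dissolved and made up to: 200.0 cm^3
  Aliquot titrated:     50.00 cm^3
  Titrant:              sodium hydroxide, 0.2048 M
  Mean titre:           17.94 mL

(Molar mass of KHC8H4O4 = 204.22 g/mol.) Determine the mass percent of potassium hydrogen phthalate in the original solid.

KHC8H4O4 + NaOH → KNaC8H4O4 + H2O
n(NaOH) per titration = 0.01794 × 0.2048 = 3.674 × 10^-3 mol
n(KHC8H4O4) in each aliquot = 3.674 × 10^-3 mol (1:1 ratio)
n(KHC8H4O4) in the whole flask = 3.674 × 10^-3 × 200.0/50.00 = 0.01470 mol
mass of KHC8H4O4 = 0.01470 × 204.22 = 3.001 g
% KHC8H4O4 = 3.001 / 5.308 × 100 = 56.54 %

56.54 %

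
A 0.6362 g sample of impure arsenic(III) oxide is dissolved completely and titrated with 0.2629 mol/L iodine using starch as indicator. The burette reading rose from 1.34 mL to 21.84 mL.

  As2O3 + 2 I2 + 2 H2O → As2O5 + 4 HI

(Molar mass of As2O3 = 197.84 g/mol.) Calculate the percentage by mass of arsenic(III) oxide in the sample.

n(I2) = 0.02050 L × 0.2629 mol/L = 5.389 × 10^-3 mol
From the 1:2 ratio, n(As2O3) = 1/2 × 5.389 × 10^-3 = 2.695 × 10^-3 mol
mass of As2O3 = 2.695 × 10^-3 × 197.84 g/mol = 0.5331 g
% As2O3 = 0.5331 / 0.6362 × 100 = 83.80 %

83.80 %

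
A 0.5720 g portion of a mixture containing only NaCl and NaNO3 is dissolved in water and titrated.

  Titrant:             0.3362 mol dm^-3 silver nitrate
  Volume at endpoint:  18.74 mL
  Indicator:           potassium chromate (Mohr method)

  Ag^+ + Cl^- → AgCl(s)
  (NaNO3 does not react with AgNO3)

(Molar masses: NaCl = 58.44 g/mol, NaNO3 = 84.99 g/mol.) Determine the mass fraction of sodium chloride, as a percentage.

n(AgNO3) = 0.01874 × 0.3362 = 6.300 × 10^-3 mol
Let x = n(NaCl), y = n(NaNO3).
Titrant: 1x = 6.300 × 10^-3;  mass: 58.44x + 84.99y = 0.5720
Solving, x = 6.300 × 10^-3 mol, y = 2.398 × 10^-3 mol
mass of NaCl = 6.300 × 10^-3 × 58.44 = 0.3682 g
% NaCl = 0.3682 / 0.5720 × 100 = 64.37 %

64.37 %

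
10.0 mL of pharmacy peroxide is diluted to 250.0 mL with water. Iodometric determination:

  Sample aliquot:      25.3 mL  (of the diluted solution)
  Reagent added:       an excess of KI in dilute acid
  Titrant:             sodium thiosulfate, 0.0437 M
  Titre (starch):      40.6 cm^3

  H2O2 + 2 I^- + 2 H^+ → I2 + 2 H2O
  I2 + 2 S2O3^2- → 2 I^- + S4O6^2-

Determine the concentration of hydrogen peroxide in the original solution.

0.877 M

n(S2O3^2-) = 0.0406 × 0.0437 = 1.77 × 10^-3 mol
n(I2) = n(S2O3^2-)/2 = 8.87 × 10^-4 mol
n(H2O2) in the aliquot = 8.87 × 10^-4 mol (1:1 ratio)
[H2O2]_dilute = 8.87 × 10^-4 / 0.0253 = 0.0351 mol/L
[H2O2]_original = 0.0351 × 250.0/10.0 = 0.877 mol/L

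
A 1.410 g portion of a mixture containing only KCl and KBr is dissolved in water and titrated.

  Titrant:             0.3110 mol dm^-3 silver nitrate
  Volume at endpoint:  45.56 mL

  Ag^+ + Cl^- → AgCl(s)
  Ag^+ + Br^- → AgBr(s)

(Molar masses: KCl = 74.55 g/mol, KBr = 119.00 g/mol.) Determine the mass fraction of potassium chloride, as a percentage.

n(AgNO3) = 0.04556 × 0.3110 = 0.01417 mol
Let x = n(KCl), y = n(KBr).
Titrant: 1x + 1y = 0.01417;  mass: 74.55x + 119.00y = 1.410
Solving, x = 6.212 × 10^-3 mol, y = 7.957 × 10^-3 mol
mass of KCl = 6.212 × 10^-3 × 74.55 = 0.4631 g
% KCl = 0.4631 / 1.410 × 100 = 32.85 %

32.85 %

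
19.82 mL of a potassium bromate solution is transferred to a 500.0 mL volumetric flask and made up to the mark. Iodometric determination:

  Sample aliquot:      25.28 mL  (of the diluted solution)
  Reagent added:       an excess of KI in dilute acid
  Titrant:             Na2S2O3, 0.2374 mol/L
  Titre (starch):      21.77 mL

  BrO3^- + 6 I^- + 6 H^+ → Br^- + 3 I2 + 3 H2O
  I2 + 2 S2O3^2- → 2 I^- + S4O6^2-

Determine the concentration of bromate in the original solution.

0.8596 mol/L

n(S2O3^2-) = 0.02177 × 0.2374 = 5.168 × 10^-3 mol
n(I2) = n(S2O3^2-)/2 = 2.584 × 10^-3 mol
From the 1:3 ratio, n(BrO3^-) in the aliquot = 1/3 × 2.584 × 10^-3 = 8.614 × 10^-4 mol
[BrO3^-]_dilute = 8.614 × 10^-4 / 0.02528 = 0.03407 mol/L
[BrO3^-]_original = 0.03407 × 500.0/19.82 = 0.8596 mol/L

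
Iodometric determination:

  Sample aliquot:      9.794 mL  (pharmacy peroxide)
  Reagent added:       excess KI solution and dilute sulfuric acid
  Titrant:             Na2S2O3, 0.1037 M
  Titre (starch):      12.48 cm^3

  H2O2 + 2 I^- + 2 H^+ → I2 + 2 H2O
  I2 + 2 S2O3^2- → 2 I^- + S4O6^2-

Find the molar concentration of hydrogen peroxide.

0.06607 M

n(S2O3^2-) = 0.01248 × 0.1037 = 1.294 × 10^-3 mol
n(I2) = n(S2O3^2-)/2 = 6.471 × 10^-4 mol
n(H2O2) in the aliquot = 6.471 × 10^-4 mol (1:1 ratio)
[H2O2] = 6.471 × 10^-4 / 0.009794 = 0.06607 mol/L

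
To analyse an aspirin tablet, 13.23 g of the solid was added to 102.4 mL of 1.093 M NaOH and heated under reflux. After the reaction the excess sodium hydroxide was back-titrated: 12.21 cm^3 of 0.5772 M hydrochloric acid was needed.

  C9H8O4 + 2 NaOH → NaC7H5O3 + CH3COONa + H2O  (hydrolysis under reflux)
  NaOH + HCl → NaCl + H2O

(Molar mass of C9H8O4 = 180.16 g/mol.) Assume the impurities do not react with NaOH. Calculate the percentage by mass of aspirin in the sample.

71.41 %

n(NaOH) added = 0.1024 × 1.093 = 0.1119 mol
n(HCl) used in back-titration = 0.01221 × 0.5772 = 7.048 × 10^-3 mol
n(NaOH) left over = 7.048 × 10^-3 mol (1:1 ratio)
n(NaOH) consumed by analyte = 0.1119 − 7.048 × 10^-3 = 0.1049 mol
From the 1:2 ratio, n(C9H8O4) = 1/2 × 0.1049 = 0.05244 mol
mass of C9H8O4 = 0.05244 × 180.16 = 9.447 g
% C9H8O4 = 9.447 / 13.23 × 100 = 71.41 %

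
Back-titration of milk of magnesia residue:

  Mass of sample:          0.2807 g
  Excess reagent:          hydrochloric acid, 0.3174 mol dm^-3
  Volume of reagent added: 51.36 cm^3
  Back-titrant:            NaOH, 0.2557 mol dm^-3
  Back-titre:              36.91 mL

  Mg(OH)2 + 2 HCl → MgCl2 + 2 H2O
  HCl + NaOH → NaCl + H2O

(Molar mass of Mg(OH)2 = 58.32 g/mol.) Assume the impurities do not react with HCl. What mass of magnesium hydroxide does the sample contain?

n(HCl) added = 0.05136 × 0.3174 = 0.01630 mol
n(NaOH) used in back-titration = 0.03691 × 0.2557 = 9.438 × 10^-3 mol
n(HCl) left over = 9.438 × 10^-3 mol (1:1 ratio)
n(HCl) consumed by analyte = 0.01630 − 9.438 × 10^-3 = 6.864 × 10^-3 mol
From the 1:2 ratio, n(Mg(OH)2) = 1/2 × 6.864 × 10^-3 = 3.432 × 10^-3 mol
mass of Mg(OH)2 = 3.432 × 10^-3 × 58.32 = 0.2001 g

0.2001 g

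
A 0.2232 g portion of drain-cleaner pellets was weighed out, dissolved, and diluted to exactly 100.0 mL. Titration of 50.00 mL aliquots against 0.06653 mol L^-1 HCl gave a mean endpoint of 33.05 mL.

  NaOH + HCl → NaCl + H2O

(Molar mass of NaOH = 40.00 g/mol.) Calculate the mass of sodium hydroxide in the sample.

n(HCl) per titration = 0.03305 × 0.06653 = 2.199 × 10^-3 mol
n(NaOH) in each aliquot = 2.199 × 10^-3 mol (1:1 ratio)
n(NaOH) in the whole flask = 2.199 × 10^-3 × 100.0/50.00 = 4.398 × 10^-3 mol
mass of NaOH = 4.398 × 10^-3 × 40.00 = 0.1759 g

0.1759 g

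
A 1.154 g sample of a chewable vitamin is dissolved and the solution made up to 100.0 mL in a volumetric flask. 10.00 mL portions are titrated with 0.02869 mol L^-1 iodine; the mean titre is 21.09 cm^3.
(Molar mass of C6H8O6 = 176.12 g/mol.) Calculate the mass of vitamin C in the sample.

C6H8O6 + I2 → C6H6O6 + 2 HI
n(I2) per titration = 0.02109 × 0.02869 = 6.051 × 10^-4 mol
n(C6H8O6) in each aliquot = 6.051 × 10^-4 mol (1:1 ratio)
n(C6H8O6) in the whole flask = 6.051 × 10^-4 × 100.0/10.00 = 6.051 × 10^-3 mol
mass of C6H8O6 = 6.051 × 10^-3 × 176.12 = 1.066 g

1.066 g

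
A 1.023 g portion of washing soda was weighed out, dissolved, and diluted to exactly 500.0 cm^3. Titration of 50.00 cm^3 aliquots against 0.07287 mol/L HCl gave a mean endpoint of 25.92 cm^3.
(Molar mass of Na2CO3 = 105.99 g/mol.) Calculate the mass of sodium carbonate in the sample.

1.001 g

Na2CO3 + 2 HCl → 2 NaCl + H2O + CO2
n(HCl) per titration = 0.02592 × 0.07287 = 1.889 × 10^-3 mol
From the 1:2 ratio, n(Na2CO3) in each aliquot = 1/2 × 1.889 × 10^-3 = 9.444 × 10^-4 mol
n(Na2CO3) in the whole flask = 9.444 × 10^-4 × 500.0/50.00 = 9.444 × 10^-3 mol
mass of Na2CO3 = 9.444 × 10^-3 × 105.99 = 1.001 g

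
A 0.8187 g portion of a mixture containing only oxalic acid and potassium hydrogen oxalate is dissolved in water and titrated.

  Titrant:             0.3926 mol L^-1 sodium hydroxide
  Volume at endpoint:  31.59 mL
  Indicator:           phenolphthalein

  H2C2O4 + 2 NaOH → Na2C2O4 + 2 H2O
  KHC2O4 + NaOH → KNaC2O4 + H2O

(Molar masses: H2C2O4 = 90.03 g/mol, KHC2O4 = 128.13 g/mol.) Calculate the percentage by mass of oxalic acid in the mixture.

50.96 %

n(NaOH) = 0.03159 × 0.3926 = 0.01240 mol
Let x = n(H2C2O4), y = n(KHC2O4).
Titrant: 2x + 1y = 0.01240;  mass: 90.03x + 128.13y = 0.8187
Solving, x = 4.635 × 10^-3 mol, y = 3.133 × 10^-3 mol
mass of H2C2O4 = 4.635 × 10^-3 × 90.03 = 0.4172 g
% H2C2O4 = 0.4172 / 0.8187 × 100 = 50.96 %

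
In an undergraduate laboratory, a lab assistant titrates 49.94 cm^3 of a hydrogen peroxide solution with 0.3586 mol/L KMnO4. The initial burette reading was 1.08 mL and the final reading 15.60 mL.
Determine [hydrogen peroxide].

0.2607 mol/L

2 MnO4^- + 5 H2O2 + 6 H^+ → 2 Mn^2+ + 5 O2 + 8 H2O
n(KMnO4) = 0.01452 L × 0.3586 mol/L = 5.207 × 10^-3 mol
From the 5:2 mole ratio, n(H2O2) = 5/2 × 5.207 × 10^-3 = 0.01302 mol
[H2O2] = 0.01302 mol / 0.04994 L = 0.2607 mol/L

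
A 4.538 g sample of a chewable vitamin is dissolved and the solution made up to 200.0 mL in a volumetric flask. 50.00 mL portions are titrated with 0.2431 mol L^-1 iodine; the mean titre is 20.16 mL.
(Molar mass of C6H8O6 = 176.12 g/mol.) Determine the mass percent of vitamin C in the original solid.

C6H8O6 + I2 → C6H6O6 + 2 HI
n(I2) per titration = 0.02016 × 0.2431 = 4.901 × 10^-3 mol
n(C6H8O6) in each aliquot = 4.901 × 10^-3 mol (1:1 ratio)
n(C6H8O6) in the whole flask = 4.901 × 10^-3 × 200.0/50.00 = 0.01960 mol
mass of C6H8O6 = 0.01960 × 176.12 = 3.453 g
% C6H8O6 = 3.453 / 4.538 × 100 = 76.08 %

76.08 %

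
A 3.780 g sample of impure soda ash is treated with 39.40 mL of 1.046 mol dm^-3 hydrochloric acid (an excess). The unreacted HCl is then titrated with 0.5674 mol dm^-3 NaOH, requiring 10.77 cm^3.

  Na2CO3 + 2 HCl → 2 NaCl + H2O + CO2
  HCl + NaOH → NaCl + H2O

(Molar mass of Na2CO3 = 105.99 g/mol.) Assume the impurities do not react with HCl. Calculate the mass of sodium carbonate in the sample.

1.860 g

n(HCl) added = 0.03940 × 1.046 = 0.04121 mol
n(NaOH) used in back-titration = 0.01077 × 0.5674 = 6.111 × 10^-3 mol
n(HCl) left over = 6.111 × 10^-3 mol (1:1 ratio)
n(HCl) consumed by analyte = 0.04121 − 6.111 × 10^-3 = 0.03510 mol
From the 1:2 ratio, n(Na2CO3) = 1/2 × 0.03510 = 0.01755 mol
mass of Na2CO3 = 0.01755 × 105.99 = 1.860 g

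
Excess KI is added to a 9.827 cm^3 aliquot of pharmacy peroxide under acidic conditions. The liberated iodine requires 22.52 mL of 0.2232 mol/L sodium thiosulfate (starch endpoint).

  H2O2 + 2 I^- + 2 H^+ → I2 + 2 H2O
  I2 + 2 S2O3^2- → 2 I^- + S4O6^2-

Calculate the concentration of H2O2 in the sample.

n(S2O3^2-) = 0.02252 × 0.2232 = 5.026 × 10^-3 mol
n(I2) = n(S2O3^2-)/2 = 2.513 × 10^-3 mol
n(H2O2) in the aliquot = 2.513 × 10^-3 mol (1:1 ratio)
[H2O2] = 2.513 × 10^-3 / 0.009827 = 0.2557 mol/L

0.2557 mol/L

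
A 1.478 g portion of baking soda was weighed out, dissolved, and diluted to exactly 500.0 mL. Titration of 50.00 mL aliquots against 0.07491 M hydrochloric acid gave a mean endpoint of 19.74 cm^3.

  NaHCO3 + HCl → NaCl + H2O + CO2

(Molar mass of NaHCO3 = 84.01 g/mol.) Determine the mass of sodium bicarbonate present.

1.242 g

n(HCl) per titration = 0.01974 × 0.07491 = 1.479 × 10^-3 mol
n(NaHCO3) in each aliquot = 1.479 × 10^-3 mol (1:1 ratio)
n(NaHCO3) in the whole flask = 1.479 × 10^-3 × 500.0/50.00 = 0.01479 mol
mass of NaHCO3 = 0.01479 × 84.01 = 1.242 g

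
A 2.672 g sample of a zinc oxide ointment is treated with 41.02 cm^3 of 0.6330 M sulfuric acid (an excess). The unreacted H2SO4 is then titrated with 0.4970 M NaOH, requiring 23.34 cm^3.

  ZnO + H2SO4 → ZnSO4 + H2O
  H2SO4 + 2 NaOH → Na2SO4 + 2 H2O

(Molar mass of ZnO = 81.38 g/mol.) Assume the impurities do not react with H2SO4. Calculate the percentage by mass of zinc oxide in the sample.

61.42 %

n(H2SO4) added = 0.04102 × 0.6330 = 0.02597 mol
n(NaOH) used in back-titration = 0.02334 × 0.4970 = 0.01160 mol
From the 1:2 ratio, n(H2SO4) left over = 1/2 × 0.01160 = 5.800 × 10^-3 mol
n(H2SO4) consumed by analyte = 0.02597 − 5.800 × 10^-3 = 0.02017 mol
n(ZnO) = 0.02017 mol (1:1 ratio)
mass of ZnO = 0.02017 × 81.38 = 1.641 g
% ZnO = 1.641 / 2.672 × 100 = 61.42 %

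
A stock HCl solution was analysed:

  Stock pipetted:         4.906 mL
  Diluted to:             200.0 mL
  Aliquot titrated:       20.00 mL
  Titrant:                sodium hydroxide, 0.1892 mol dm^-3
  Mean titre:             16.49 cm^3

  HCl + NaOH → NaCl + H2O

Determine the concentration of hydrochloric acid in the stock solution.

n(NaOH) = 0.01649 × 0.1892 = 3.120 × 10^-3 mol
n(HCl) in the aliquot = 3.120 × 10^-3 mol (1:1 ratio)
[HCl]_dilute = 3.120 × 10^-3 / 0.02000 = 0.1560 mol/L
Dilution factor = 200.0 / 4.906 = 40.77
[HCl]_stock = 0.1560 × 40.77 = 6.359 mol/L

6.359 mol/L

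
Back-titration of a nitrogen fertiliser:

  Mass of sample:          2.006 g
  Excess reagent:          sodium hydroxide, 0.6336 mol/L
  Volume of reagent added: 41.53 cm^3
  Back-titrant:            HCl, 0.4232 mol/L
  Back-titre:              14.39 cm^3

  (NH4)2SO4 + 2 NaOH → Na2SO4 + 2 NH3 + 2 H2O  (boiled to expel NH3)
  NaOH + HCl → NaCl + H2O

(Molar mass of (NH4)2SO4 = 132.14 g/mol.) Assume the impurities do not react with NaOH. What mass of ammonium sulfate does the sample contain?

1.336 g

n(NaOH) added = 0.04153 × 0.6336 = 0.02631 mol
n(HCl) used in back-titration = 0.01439 × 0.4232 = 6.090 × 10^-3 mol
n(NaOH) left over = 6.090 × 10^-3 mol (1:1 ratio)
n(NaOH) consumed by analyte = 0.02631 − 6.090 × 10^-3 = 0.02022 mol
From the 1:2 ratio, n((NH4)2SO4) = 1/2 × 0.02022 = 0.01011 mol
mass of (NH4)2SO4 = 0.01011 × 132.14 = 1.336 g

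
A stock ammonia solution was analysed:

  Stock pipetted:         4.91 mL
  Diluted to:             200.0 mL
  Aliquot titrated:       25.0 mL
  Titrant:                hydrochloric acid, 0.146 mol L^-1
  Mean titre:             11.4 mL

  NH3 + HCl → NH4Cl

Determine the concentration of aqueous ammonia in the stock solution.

n(HCl) = 0.0114 × 0.146 = 1.66 × 10^-3 mol
n(NH3) in the aliquot = 1.66 × 10^-3 mol (1:1 ratio)
[NH3]_dilute = 1.66 × 10^-3 / 0.0250 = 0.0666 mol/L
Dilution factor = 200.0 / 4.91 = 40.73
[NH3]_stock = 0.0666 × 40.73 = 2.71 mol/L

2.71 mol/L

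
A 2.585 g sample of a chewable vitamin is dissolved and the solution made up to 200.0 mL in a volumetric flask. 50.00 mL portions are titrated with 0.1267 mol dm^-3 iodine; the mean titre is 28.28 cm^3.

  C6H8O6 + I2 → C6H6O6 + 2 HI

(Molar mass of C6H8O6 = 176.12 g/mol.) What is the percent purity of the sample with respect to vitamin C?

97.65 %

n(I2) per titration = 0.02828 × 0.1267 = 3.583 × 10^-3 mol
n(C6H8O6) in each aliquot = 3.583 × 10^-3 mol (1:1 ratio)
n(C6H8O6) in the whole flask = 3.583 × 10^-3 × 200.0/50.00 = 0.01433 mol
mass of C6H8O6 = 0.01433 × 176.12 = 2.524 g
% C6H8O6 = 2.524 / 2.585 × 100 = 97.65 %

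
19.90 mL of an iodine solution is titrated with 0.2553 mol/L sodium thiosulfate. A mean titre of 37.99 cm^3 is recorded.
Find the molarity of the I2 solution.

I2 + 2 S2O3^2- → 2 I^- + S4O6^2-
n(Na2S2O3) = 0.03799 L × 0.2553 mol/L = 9.699 × 10^-3 mol
From the 1:2 mole ratio, n(I2) = 1/2 × 9.699 × 10^-3 = 4.849 × 10^-3 mol
[I2] = 4.849 × 10^-3 mol / 0.01990 L = 0.2437 mol/L

0.2437 mol/L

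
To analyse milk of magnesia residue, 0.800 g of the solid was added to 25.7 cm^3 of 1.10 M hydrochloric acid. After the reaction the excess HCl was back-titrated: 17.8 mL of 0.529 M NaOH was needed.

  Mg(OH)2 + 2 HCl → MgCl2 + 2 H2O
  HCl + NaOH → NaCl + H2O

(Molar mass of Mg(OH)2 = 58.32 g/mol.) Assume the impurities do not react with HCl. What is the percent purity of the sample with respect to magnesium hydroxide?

68.7 %

n(HCl) added = 0.0257 × 1.10 = 0.0283 mol
n(NaOH) used in back-titration = 0.0178 × 0.529 = 9.42 × 10^-3 mol
n(HCl) left over = 9.42 × 10^-3 mol (1:1 ratio)
n(HCl) consumed by analyte = 0.0283 − 9.42 × 10^-3 = 0.0189 mol
From the 1:2 ratio, n(Mg(OH)2) = 1/2 × 0.0189 = 9.43 × 10^-3 mol
mass of Mg(OH)2 = 9.43 × 10^-3 × 58.32 = 0.550 g
% Mg(OH)2 = 0.550 / 0.800 × 100 = 68.7 %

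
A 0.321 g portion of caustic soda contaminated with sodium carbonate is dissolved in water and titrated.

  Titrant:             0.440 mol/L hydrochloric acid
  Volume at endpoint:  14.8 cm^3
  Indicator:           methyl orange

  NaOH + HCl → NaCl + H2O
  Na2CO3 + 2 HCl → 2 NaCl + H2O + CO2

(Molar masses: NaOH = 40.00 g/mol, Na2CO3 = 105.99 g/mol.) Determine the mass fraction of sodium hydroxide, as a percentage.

n(HCl) = 0.0148 × 0.440 = 6.51 × 10^-3 mol
Let x = n(NaOH), y = n(Na2CO3).
Titrant: 1x + 2y = 6.51 × 10^-3;  mass: 40.00x + 105.99y = 0.321
Solving, x = 1.85 × 10^-3 mol, y = 2.33 × 10^-3 mol
mass of NaOH = 1.85 × 10^-3 × 40.00 = 0.0742 g
% NaOH = 0.0742 / 0.321 × 100 = 23.1 %

23.1 %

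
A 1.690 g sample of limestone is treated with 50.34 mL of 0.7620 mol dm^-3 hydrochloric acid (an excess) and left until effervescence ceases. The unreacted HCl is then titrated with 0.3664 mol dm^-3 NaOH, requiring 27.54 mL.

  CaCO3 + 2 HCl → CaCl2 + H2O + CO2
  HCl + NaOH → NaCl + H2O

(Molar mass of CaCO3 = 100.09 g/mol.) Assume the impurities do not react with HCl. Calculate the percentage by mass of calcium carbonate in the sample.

n(HCl) added = 0.05034 × 0.7620 = 0.03836 mol
n(NaOH) used in back-titration = 0.02754 × 0.3664 = 0.01009 mol
n(HCl) left over = 0.01009 mol (1:1 ratio)
n(HCl) consumed by analyte = 0.03836 − 0.01009 = 0.02827 mol
From the 1:2 ratio, n(CaCO3) = 1/2 × 0.02827 = 0.01413 mol
mass of CaCO3 = 0.01413 × 100.09 = 1.415 g
% CaCO3 = 1.415 / 1.690 × 100 = 83.71 %

83.71 %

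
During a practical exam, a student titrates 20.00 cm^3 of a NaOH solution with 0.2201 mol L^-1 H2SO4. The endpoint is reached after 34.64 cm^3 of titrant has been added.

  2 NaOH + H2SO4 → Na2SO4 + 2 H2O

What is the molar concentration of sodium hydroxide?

n(H2SO4) = 0.03464 L × 0.2201 mol/L = 7.624 × 10^-3 mol
From the 2:1 mole ratio, n(NaOH) = 2/1 × 7.624 × 10^-3 = 0.01525 mol
[NaOH] = 0.01525 mol / 0.02000 L = 0.7624 mol/L

0.7624 mol/L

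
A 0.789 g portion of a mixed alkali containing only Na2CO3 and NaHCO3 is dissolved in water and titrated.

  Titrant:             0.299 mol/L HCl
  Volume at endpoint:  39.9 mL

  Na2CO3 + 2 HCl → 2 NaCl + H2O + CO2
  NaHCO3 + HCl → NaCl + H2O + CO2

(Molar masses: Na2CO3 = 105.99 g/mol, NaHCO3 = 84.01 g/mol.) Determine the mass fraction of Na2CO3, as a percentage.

46.2 %

n(HCl) = 0.0399 × 0.299 = 0.0119 mol
Let x = n(Na2CO3), y = n(NaHCO3).
Titrant: 2x + 1y = 0.0119;  mass: 105.99x + 84.01y = 0.789
Solving, x = 3.44 × 10^-3 mol, y = 5.05 × 10^-3 mol
mass of Na2CO3 = 3.44 × 10^-3 × 105.99 = 0.364 g
% Na2CO3 = 0.364 / 0.789 × 100 = 46.2 %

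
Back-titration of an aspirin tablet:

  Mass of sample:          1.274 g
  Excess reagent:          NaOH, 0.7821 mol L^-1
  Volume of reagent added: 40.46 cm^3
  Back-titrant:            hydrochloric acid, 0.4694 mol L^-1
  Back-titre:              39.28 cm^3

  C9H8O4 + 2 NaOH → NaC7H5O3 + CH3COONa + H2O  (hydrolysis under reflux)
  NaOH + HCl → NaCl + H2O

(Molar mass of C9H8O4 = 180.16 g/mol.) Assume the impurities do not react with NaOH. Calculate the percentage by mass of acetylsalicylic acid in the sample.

93.37 %

n(NaOH) added = 0.04046 × 0.7821 = 0.03164 mol
n(HCl) used in back-titration = 0.03928 × 0.4694 = 0.01844 mol
n(NaOH) left over = 0.01844 mol (1:1 ratio)
n(NaOH) consumed by analyte = 0.03164 − 0.01844 = 0.01321 mol
From the 1:2 ratio, n(C9H8O4) = 1/2 × 0.01321 = 6.603 × 10^-3 mol
mass of C9H8O4 = 6.603 × 10^-3 × 180.16 = 1.190 g
% C9H8O4 = 1.190 / 1.274 × 100 = 93.37 %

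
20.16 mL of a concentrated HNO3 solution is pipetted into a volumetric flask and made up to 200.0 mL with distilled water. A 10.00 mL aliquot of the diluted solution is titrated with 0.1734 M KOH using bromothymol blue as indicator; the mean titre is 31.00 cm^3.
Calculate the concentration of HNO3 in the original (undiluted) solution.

5.333 M

HNO3 + KOH → KNO3 + H2O
n(KOH) = 0.03100 × 0.1734 = 5.375 × 10^-3 mol
n(HNO3) in the aliquot = 5.375 × 10^-3 mol (1:1 ratio)
[HNO3]_dilute = 5.375 × 10^-3 / 0.01000 = 0.5375 mol/L
Dilution factor = 200.0 / 20.16 = 9.921
[HNO3]_stock = 0.5375 × 9.921 = 5.333 mol/L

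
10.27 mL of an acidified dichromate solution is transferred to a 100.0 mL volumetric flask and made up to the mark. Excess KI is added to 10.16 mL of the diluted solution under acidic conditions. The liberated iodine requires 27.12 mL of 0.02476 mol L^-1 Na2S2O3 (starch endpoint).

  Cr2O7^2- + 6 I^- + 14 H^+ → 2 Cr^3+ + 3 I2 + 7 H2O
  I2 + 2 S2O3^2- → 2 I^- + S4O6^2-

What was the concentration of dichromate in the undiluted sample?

0.1073 mol/L

n(S2O3^2-) = 0.02712 × 0.02476 = 6.715 × 10^-4 mol
n(I2) = n(S2O3^2-)/2 = 3.357 × 10^-4 mol
From the 1:3 ratio, n(Cr2O7^2-) in the aliquot = 1/3 × 3.357 × 10^-4 = 1.119 × 10^-4 mol
[Cr2O7^2-]_dilute = 1.119 × 10^-4 / 0.01016 = 0.01102 mol/L
[Cr2O7^2-]_original = 0.01102 × 100.0/10.27 = 0.1073 mol/L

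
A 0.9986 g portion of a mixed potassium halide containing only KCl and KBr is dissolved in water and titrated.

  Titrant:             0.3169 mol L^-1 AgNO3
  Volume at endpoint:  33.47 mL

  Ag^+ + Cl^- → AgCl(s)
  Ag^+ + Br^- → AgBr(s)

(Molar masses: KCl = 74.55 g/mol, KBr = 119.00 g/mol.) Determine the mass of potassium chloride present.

0.4421 g

n(AgNO3) = 0.03347 × 0.3169 = 0.01061 mol
Let x = n(KCl), y = n(KBr).
Titrant: 1x + 1y = 0.01061;  mass: 74.55x + 119.00y = 0.9986
Solving, x = 5.930 × 10^-3 mol, y = 4.677 × 10^-3 mol
mass of KCl = 5.930 × 10^-3 × 74.55 = 0.4421 g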